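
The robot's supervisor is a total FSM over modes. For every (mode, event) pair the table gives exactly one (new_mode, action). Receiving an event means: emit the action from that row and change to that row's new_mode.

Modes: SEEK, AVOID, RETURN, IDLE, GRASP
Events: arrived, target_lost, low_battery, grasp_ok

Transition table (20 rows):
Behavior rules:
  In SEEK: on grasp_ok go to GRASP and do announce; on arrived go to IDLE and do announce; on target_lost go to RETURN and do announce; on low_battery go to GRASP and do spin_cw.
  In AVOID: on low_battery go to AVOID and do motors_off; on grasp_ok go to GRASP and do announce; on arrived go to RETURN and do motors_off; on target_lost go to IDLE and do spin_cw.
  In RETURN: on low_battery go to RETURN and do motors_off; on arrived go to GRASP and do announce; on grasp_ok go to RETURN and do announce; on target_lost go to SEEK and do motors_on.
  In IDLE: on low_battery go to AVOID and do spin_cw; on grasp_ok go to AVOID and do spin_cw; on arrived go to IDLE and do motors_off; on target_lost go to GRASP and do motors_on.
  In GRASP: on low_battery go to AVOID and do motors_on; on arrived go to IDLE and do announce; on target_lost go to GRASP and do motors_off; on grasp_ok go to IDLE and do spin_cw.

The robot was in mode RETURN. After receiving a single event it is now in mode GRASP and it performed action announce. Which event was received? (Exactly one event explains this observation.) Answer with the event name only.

try arrived: (RETURN, arrived) → (GRASP, announce)  ← matches
try target_lost: (RETURN, target_lost) → (SEEK, motors_on)
try low_battery: (RETURN, low_battery) → (RETURN, motors_off)
try grasp_ok: (RETURN, grasp_ok) → (RETURN, announce)

arrived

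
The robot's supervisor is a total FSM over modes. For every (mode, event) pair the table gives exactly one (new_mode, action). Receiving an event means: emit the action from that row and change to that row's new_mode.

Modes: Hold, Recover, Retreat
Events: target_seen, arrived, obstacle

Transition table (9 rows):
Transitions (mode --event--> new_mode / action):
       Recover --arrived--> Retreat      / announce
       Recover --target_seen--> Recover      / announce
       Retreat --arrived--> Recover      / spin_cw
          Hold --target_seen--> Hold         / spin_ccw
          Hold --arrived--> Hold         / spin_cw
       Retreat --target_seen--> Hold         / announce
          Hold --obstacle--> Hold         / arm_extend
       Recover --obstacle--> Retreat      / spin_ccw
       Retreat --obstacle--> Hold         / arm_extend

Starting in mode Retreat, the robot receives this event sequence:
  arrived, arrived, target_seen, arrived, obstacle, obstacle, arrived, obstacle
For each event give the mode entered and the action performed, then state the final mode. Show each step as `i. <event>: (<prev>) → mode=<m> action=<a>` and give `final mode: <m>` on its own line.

final mode: Hold

1. arrived: (Retreat) → mode=Recover action=spin_cw
2. arrived: (Recover) → mode=Retreat action=announce
3. target_seen: (Retreat) → mode=Hold action=announce
4. arrived: (Hold) → mode=Hold action=spin_cw
5. obstacle: (Hold) → mode=Hold action=arm_extend
6. obstacle: (Hold) → mode=Hold action=arm_extend
7. arrived: (Hold) → mode=Hold action=spin_cw
8. obstacle: (Hold) → mode=Hold action=arm_extend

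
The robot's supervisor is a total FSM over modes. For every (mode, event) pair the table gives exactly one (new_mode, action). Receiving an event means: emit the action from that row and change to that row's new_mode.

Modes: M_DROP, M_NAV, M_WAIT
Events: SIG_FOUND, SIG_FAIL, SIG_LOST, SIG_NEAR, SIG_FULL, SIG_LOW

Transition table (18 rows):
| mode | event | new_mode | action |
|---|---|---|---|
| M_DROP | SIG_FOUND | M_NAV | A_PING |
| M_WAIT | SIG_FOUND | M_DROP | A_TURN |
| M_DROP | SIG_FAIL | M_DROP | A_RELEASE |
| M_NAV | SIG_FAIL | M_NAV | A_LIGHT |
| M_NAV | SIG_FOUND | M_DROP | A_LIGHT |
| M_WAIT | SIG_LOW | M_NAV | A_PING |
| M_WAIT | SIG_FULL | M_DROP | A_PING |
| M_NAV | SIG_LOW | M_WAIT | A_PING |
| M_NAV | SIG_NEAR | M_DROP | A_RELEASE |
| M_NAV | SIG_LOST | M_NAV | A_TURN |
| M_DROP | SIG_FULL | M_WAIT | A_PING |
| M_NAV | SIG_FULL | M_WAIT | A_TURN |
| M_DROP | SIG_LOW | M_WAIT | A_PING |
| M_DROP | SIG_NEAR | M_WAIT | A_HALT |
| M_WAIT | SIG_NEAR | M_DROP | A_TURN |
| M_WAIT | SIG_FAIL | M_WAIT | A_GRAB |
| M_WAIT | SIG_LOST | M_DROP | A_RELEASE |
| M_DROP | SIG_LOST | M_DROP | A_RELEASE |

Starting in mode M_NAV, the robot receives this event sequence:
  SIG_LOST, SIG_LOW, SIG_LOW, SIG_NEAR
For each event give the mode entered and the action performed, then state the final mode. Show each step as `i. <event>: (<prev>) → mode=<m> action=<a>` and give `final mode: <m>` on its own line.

final mode: M_DROP

1. SIG_LOST: (M_NAV) → mode=M_NAV action=A_TURN
2. SIG_LOW: (M_NAV) → mode=M_WAIT action=A_PING
3. SIG_LOW: (M_WAIT) → mode=M_NAV action=A_PING
4. SIG_NEAR: (M_NAV) → mode=M_DROP action=A_RELEASE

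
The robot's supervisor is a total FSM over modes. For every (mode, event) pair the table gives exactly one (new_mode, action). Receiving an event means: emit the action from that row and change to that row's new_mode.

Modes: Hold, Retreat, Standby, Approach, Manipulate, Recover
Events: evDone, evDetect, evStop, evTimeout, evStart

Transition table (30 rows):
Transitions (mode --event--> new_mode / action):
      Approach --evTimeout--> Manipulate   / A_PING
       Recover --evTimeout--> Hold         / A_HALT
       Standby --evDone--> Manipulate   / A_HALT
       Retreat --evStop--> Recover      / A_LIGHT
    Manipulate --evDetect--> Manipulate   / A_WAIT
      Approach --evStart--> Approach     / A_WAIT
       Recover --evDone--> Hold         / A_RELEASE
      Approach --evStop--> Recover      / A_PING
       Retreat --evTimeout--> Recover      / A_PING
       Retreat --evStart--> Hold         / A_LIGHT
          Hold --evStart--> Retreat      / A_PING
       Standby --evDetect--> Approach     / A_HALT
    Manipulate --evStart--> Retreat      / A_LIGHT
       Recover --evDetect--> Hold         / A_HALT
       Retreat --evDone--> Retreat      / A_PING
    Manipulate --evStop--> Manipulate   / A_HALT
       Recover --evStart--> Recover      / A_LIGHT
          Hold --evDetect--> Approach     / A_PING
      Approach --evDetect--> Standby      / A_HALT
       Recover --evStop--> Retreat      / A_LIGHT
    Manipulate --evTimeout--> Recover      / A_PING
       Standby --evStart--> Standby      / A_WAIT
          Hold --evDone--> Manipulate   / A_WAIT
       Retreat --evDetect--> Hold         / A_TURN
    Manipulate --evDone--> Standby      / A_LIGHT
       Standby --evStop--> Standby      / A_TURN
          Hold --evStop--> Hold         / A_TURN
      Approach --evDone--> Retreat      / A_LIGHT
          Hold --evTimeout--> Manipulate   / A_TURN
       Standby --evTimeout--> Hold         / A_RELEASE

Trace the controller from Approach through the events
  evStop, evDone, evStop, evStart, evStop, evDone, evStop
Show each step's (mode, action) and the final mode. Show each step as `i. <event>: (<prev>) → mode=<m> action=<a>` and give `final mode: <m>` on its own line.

1. evStop: (Approach) → mode=Recover action=A_PING
2. evDone: (Recover) → mode=Hold action=A_RELEASE
3. evStop: (Hold) → mode=Hold action=A_TURN
4. evStart: (Hold) → mode=Retreat action=A_PING
5. evStop: (Retreat) → mode=Recover action=A_LIGHT
6. evDone: (Recover) → mode=Hold action=A_RELEASE
7. evStop: (Hold) → mode=Hold action=A_TURN

final mode: Hold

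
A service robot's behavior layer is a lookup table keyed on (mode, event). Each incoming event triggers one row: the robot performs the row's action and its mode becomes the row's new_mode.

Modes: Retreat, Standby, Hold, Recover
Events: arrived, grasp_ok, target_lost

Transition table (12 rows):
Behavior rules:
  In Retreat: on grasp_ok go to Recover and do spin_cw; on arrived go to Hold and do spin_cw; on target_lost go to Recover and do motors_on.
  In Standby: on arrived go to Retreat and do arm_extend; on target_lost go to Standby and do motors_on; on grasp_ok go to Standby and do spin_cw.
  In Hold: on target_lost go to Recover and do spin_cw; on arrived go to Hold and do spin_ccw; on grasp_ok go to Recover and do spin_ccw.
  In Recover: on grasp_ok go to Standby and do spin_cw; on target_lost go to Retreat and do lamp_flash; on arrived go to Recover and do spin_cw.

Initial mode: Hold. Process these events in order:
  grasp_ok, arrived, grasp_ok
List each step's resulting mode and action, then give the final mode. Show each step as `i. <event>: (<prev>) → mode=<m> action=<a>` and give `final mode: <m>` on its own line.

1. grasp_ok: (Hold) → mode=Recover action=spin_ccw
2. arrived: (Recover) → mode=Recover action=spin_cw
3. grasp_ok: (Recover) → mode=Standby action=spin_cw

final mode: Standby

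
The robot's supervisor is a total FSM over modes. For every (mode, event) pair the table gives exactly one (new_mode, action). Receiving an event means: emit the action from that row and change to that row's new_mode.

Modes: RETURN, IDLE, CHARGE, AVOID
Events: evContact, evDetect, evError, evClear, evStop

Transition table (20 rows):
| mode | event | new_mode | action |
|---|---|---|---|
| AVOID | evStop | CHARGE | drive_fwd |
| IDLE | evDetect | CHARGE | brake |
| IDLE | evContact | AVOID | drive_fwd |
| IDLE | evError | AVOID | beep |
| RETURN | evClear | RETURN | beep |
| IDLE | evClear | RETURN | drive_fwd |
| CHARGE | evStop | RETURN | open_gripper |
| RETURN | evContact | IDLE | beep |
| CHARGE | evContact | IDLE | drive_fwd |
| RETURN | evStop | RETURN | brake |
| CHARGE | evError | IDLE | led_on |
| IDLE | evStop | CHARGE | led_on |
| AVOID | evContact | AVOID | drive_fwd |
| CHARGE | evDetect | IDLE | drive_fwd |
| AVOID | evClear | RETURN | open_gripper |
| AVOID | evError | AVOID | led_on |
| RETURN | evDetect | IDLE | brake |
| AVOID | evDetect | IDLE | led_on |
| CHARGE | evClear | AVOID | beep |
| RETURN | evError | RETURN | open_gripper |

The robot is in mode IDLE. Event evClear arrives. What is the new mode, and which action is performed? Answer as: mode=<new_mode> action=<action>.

mode=RETURN action=drive_fwd

current mode = IDLE; filter table to that mode:
  (IDLE, evDetect) → (CHARGE, brake)
  (IDLE, evContact) → (AVOID, drive_fwd)
  (IDLE, evError) → (AVOID, beep)
  (IDLE, evClear) → (RETURN, drive_fwd)  ← event matches
  (IDLE, evStop) → (CHARGE, led_on)
event = evClear selects (RETURN, drive_fwd)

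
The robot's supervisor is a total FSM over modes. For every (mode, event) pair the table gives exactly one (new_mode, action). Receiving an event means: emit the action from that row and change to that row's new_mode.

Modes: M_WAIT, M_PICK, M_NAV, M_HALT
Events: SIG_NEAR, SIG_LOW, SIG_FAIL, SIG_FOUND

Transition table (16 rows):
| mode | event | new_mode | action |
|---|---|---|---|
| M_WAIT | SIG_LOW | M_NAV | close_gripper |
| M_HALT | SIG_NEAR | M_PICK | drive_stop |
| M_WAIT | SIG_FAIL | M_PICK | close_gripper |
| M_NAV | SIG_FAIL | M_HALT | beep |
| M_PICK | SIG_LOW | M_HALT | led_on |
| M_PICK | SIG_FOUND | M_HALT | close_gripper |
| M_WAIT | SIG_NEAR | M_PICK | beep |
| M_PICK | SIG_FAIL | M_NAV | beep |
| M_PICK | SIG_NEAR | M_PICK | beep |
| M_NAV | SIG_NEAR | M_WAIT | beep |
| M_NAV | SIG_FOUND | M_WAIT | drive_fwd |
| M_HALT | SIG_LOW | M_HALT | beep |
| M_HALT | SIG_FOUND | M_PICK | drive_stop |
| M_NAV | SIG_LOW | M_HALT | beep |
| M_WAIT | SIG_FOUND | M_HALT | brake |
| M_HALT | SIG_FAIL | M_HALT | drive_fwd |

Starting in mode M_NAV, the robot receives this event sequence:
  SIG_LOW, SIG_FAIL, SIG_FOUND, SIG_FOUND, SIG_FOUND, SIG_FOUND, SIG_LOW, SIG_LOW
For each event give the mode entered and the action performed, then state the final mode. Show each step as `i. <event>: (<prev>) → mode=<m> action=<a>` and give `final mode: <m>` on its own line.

final mode: M_HALT

1. SIG_LOW: (M_NAV) → mode=M_HALT action=beep
2. SIG_FAIL: (M_HALT) → mode=M_HALT action=drive_fwd
3. SIG_FOUND: (M_HALT) → mode=M_PICK action=drive_stop
4. SIG_FOUND: (M_PICK) → mode=M_HALT action=close_gripper
5. SIG_FOUND: (M_HALT) → mode=M_PICK action=drive_stop
6. SIG_FOUND: (M_PICK) → mode=M_HALT action=close_gripper
7. SIG_LOW: (M_HALT) → mode=M_HALT action=beep
8. SIG_LOW: (M_HALT) → mode=M_HALT action=beep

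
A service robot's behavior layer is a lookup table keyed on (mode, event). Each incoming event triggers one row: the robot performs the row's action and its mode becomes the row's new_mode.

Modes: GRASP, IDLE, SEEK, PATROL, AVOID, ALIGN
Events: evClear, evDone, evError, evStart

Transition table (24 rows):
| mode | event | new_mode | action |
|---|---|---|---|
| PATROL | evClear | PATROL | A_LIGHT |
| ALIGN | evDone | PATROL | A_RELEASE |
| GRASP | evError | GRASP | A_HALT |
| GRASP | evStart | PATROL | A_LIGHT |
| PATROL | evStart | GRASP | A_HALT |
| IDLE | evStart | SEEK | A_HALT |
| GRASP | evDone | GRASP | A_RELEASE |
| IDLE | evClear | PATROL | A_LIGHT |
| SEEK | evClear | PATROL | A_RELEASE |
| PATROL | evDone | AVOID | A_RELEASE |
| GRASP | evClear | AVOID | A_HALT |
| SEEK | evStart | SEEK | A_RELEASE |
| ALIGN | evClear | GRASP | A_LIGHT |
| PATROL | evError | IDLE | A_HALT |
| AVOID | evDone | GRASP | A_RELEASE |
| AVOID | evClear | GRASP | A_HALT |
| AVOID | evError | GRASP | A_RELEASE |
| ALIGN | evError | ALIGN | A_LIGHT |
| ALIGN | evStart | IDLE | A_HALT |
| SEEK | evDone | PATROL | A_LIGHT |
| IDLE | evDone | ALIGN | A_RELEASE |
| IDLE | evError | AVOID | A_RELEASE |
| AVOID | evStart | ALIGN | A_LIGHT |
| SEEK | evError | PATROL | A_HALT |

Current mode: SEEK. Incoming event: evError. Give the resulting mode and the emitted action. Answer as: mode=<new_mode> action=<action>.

mode=PATROL action=A_HALT

current mode = SEEK; filter table to that mode:
  (SEEK, evClear) → (PATROL, A_RELEASE)
  (SEEK, evStart) → (SEEK, A_RELEASE)
  (SEEK, evDone) → (PATROL, A_LIGHT)
  (SEEK, evError) → (PATROL, A_HALT)  ← event matches
event = evError selects (PATROL, A_HALT)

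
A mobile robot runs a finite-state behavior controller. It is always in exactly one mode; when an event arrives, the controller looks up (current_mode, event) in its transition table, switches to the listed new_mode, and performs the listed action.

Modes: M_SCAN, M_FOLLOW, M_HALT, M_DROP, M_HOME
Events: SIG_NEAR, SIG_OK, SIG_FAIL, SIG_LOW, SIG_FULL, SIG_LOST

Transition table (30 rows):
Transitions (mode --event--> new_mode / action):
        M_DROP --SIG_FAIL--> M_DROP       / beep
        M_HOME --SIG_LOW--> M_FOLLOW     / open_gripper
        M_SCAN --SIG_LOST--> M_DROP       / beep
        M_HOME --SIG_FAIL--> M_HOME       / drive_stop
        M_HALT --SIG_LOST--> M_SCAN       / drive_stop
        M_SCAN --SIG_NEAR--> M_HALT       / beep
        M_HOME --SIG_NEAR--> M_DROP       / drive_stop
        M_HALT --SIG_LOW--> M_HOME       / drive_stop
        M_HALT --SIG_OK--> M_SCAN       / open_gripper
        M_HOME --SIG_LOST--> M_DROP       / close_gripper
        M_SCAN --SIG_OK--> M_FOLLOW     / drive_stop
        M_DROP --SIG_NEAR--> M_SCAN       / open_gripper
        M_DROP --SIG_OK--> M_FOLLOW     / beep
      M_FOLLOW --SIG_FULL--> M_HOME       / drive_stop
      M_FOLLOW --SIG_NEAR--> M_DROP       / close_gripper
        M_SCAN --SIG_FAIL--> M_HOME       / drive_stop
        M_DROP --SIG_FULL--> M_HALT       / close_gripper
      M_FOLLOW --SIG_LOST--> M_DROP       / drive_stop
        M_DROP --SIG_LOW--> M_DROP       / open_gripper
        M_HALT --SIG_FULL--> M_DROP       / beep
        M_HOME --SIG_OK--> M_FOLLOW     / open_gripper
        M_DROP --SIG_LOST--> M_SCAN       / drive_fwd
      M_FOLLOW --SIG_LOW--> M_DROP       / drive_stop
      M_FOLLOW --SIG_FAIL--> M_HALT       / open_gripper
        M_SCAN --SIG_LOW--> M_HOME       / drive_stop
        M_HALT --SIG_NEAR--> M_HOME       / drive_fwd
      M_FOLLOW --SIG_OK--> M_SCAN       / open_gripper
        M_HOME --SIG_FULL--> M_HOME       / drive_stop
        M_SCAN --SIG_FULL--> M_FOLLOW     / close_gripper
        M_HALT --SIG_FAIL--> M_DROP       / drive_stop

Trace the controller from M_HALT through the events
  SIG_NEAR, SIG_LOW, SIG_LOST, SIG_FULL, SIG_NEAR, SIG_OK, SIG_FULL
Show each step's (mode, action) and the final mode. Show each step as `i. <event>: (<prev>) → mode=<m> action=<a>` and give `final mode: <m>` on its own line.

final mode: M_HOME

1. SIG_NEAR: (M_HALT) → mode=M_HOME action=drive_fwd
2. SIG_LOW: (M_HOME) → mode=M_FOLLOW action=open_gripper
3. SIG_LOST: (M_FOLLOW) → mode=M_DROP action=drive_stop
4. SIG_FULL: (M_DROP) → mode=M_HALT action=close_gripper
5. SIG_NEAR: (M_HALT) → mode=M_HOME action=drive_fwd
6. SIG_OK: (M_HOME) → mode=M_FOLLOW action=open_gripper
7. SIG_FULL: (M_FOLLOW) → mode=M_HOME action=drive_stop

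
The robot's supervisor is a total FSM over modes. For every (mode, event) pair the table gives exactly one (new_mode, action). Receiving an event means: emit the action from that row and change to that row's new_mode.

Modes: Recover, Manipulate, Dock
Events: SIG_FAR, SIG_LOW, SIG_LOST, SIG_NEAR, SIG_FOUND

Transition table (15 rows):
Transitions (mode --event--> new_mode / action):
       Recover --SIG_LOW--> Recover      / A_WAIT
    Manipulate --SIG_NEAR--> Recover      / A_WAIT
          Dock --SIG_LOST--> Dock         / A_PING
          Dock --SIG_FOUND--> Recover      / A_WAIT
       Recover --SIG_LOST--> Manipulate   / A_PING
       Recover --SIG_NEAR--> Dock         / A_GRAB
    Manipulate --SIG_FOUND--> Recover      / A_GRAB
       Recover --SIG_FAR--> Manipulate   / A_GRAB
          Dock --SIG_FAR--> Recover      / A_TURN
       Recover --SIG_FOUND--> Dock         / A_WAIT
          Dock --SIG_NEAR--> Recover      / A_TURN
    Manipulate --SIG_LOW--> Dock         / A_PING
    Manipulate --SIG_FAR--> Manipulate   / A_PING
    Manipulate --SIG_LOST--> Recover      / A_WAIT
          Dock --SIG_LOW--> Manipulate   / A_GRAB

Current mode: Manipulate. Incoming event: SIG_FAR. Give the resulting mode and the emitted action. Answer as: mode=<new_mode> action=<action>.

current mode = Manipulate; filter table to that mode:
  (Manipulate, SIG_NEAR) → (Recover, A_WAIT)
  (Manipulate, SIG_FOUND) → (Recover, A_GRAB)
  (Manipulate, SIG_LOW) → (Dock, A_PING)
  (Manipulate, SIG_FAR) → (Manipulate, A_PING)  ← event matches
  (Manipulate, SIG_LOST) → (Recover, A_WAIT)
event = SIG_FAR selects (Manipulate, A_PING)

mode=Manipulate action=A_PING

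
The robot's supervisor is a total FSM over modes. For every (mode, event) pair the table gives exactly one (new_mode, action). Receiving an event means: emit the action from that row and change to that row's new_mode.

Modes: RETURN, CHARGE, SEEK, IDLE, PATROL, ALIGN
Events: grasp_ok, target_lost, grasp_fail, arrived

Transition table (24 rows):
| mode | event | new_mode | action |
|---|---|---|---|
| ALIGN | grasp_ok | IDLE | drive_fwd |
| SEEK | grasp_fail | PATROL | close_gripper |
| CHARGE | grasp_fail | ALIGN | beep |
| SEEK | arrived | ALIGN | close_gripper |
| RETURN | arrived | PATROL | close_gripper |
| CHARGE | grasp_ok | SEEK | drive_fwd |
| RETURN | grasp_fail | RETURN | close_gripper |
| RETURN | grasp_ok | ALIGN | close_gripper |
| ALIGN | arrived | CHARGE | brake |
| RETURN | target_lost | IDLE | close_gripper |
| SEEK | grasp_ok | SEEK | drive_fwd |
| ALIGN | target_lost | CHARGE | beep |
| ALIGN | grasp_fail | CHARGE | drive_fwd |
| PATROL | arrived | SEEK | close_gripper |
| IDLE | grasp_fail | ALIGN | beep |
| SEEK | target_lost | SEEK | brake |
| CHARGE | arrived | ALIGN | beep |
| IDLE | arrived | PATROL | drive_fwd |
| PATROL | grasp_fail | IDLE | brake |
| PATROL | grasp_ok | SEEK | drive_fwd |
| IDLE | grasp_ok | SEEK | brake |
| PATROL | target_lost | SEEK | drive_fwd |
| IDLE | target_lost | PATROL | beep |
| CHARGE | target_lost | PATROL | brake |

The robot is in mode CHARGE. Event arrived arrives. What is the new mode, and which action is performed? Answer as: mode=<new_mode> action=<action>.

current mode = CHARGE; filter table to that mode:
  (CHARGE, grasp_fail) → (ALIGN, beep)
  (CHARGE, grasp_ok) → (SEEK, drive_fwd)
  (CHARGE, arrived) → (ALIGN, beep)  ← event matches
  (CHARGE, target_lost) → (PATROL, brake)
event = arrived selects (ALIGN, beep)

mode=ALIGN action=beep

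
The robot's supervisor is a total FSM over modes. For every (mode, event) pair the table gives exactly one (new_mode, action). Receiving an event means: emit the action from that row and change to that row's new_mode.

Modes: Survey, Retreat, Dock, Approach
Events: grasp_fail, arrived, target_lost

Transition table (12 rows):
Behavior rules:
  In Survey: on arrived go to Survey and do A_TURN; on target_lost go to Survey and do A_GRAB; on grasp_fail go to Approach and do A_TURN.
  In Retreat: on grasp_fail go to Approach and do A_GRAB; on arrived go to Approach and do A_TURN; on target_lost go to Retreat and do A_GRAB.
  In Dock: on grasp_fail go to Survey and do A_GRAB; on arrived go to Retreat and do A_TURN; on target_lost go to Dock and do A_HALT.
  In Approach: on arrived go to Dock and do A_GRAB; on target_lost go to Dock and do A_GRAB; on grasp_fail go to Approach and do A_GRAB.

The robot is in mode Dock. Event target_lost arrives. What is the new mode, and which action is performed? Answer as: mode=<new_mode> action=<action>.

mode=Dock action=A_HALT

current mode = Dock; filter table to that mode:
  (Dock, grasp_fail) → (Survey, A_GRAB)
  (Dock, arrived) → (Retreat, A_TURN)
  (Dock, target_lost) → (Dock, A_HALT)  ← event matches
event = target_lost selects (Dock, A_HALT)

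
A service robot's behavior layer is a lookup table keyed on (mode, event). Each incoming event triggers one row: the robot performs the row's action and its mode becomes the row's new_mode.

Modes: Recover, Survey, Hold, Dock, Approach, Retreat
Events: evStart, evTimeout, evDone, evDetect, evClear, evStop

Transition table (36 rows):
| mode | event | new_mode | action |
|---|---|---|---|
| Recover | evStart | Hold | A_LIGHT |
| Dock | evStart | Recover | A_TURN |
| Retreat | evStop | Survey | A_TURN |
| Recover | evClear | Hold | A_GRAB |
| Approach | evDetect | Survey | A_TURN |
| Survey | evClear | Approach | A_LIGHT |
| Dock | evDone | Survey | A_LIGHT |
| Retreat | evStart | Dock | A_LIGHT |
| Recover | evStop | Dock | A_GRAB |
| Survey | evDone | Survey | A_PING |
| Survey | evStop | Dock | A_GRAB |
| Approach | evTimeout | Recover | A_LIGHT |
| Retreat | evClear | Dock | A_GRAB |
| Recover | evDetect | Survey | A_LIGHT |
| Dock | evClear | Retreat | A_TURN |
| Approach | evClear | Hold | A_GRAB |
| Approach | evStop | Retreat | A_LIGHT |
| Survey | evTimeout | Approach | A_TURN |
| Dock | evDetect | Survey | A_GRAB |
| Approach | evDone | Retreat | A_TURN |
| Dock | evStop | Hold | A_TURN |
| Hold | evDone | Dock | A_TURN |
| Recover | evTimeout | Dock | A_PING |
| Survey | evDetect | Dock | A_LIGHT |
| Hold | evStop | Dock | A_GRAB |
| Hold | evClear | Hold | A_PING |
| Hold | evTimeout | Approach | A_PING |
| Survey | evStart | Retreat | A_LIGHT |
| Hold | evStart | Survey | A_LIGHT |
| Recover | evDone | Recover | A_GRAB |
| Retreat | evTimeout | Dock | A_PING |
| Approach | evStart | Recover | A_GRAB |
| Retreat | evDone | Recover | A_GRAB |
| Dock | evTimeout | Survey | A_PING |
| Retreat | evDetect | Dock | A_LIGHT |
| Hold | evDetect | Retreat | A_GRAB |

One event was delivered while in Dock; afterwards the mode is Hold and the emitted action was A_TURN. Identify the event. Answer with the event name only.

try evStart: (Dock, evStart) → (Recover, A_TURN)
try evTimeout: (Dock, evTimeout) → (Survey, A_PING)
try evDone: (Dock, evDone) → (Survey, A_LIGHT)
try evDetect: (Dock, evDetect) → (Survey, A_GRAB)
try evClear: (Dock, evClear) → (Retreat, A_TURN)
try evStop: (Dock, evStop) → (Hold, A_TURN)  ← matches

evStop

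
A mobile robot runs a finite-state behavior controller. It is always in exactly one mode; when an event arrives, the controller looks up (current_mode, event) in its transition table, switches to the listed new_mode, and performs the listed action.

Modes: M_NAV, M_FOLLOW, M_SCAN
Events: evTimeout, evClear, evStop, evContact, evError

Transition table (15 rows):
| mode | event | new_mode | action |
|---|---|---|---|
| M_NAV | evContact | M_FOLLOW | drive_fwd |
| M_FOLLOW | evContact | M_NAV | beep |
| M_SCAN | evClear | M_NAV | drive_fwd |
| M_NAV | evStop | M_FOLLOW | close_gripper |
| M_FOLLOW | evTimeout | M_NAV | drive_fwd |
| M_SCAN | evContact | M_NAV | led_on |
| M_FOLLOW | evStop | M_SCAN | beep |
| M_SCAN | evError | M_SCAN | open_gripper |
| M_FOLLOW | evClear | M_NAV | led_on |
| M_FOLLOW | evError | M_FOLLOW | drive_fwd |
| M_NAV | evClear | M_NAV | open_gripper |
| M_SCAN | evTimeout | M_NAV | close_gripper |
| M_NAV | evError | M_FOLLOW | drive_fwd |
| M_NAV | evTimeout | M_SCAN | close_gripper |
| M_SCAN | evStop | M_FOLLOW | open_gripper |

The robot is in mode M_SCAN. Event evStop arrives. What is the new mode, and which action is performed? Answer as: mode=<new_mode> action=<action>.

mode=M_FOLLOW action=open_gripper

current mode = M_SCAN; filter table to that mode:
  (M_SCAN, evClear) → (M_NAV, drive_fwd)
  (M_SCAN, evContact) → (M_NAV, led_on)
  (M_SCAN, evError) → (M_SCAN, open_gripper)
  (M_SCAN, evTimeout) → (M_NAV, close_gripper)
  (M_SCAN, evStop) → (M_FOLLOW, open_gripper)  ← event matches
event = evStop selects (M_FOLLOW, open_gripper)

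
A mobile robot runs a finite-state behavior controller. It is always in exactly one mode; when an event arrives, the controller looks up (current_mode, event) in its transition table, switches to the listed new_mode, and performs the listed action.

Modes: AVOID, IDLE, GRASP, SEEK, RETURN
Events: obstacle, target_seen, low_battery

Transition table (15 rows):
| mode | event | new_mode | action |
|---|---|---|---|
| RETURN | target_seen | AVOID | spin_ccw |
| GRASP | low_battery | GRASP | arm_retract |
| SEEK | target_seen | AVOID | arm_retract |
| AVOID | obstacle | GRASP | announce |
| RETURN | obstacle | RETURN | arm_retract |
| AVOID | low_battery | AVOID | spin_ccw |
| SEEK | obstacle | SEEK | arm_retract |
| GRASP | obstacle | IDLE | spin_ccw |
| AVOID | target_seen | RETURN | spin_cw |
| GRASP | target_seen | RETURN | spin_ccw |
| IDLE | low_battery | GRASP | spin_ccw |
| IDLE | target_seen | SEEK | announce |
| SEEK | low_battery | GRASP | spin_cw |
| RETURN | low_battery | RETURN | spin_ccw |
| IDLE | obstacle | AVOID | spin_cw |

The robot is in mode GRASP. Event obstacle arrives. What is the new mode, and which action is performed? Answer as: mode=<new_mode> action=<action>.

mode=IDLE action=spin_ccw

current mode = GRASP; filter table to that mode:
  (GRASP, low_battery) → (GRASP, arm_retract)
  (GRASP, obstacle) → (IDLE, spin_ccw)  ← event matches
  (GRASP, target_seen) → (RETURN, spin_ccw)
event = obstacle selects (IDLE, spin_ccw)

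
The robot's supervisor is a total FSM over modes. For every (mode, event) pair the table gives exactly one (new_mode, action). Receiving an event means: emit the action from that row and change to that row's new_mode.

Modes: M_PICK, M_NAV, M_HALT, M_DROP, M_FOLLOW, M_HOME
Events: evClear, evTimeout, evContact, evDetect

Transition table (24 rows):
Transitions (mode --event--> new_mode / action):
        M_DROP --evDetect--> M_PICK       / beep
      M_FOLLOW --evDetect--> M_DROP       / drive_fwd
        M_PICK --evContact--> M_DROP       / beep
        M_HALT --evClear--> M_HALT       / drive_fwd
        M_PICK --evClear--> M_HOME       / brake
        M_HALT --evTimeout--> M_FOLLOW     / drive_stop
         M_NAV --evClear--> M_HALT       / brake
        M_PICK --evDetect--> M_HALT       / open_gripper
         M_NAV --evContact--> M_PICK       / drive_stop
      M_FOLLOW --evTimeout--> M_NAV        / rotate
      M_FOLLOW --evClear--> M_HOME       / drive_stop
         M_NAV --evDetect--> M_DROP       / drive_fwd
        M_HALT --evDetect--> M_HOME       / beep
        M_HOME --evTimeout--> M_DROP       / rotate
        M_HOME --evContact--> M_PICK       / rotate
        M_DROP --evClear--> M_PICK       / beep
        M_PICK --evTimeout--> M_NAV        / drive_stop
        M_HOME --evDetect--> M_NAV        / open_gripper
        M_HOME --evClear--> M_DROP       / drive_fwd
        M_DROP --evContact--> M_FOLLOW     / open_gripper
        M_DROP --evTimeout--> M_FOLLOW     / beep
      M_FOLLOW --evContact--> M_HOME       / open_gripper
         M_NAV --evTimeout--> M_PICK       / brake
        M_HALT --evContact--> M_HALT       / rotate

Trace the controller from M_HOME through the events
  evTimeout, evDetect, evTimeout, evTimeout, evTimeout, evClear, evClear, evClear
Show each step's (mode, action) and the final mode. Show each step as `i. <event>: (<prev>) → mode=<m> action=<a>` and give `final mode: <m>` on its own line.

1. evTimeout: (M_HOME) → mode=M_DROP action=rotate
2. evDetect: (M_DROP) → mode=M_PICK action=beep
3. evTimeout: (M_PICK) → mode=M_NAV action=drive_stop
4. evTimeout: (M_NAV) → mode=M_PICK action=brake
5. evTimeout: (M_PICK) → mode=M_NAV action=drive_stop
6. evClear: (M_NAV) → mode=M_HALT action=brake
7. evClear: (M_HALT) → mode=M_HALT action=drive_fwd
8. evClear: (M_HALT) → mode=M_HALT action=drive_fwd

final mode: M_HALT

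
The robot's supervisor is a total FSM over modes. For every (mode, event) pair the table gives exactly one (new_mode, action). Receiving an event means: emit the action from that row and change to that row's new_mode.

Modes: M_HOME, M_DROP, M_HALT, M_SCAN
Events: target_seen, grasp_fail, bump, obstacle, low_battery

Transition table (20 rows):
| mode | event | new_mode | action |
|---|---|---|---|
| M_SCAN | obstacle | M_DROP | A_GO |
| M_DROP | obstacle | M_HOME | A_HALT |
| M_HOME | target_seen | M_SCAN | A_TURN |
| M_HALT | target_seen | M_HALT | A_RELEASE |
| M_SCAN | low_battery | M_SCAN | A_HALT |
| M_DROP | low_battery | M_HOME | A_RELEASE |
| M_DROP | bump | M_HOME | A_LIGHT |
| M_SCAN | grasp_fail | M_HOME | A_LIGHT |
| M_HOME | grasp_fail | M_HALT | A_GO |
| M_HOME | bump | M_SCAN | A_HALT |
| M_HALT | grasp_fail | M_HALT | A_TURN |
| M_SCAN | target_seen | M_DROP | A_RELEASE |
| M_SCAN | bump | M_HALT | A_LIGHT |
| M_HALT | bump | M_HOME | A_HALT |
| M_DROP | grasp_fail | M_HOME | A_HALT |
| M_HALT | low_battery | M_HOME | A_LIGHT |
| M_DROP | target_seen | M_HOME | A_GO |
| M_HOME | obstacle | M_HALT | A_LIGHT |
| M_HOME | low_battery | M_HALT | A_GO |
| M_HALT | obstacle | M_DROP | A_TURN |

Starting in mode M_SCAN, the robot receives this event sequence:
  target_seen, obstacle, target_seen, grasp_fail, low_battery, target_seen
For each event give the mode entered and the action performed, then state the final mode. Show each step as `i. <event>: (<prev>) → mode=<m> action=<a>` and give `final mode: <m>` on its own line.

final mode: M_HALT

1. target_seen: (M_SCAN) → mode=M_DROP action=A_RELEASE
2. obstacle: (M_DROP) → mode=M_HOME action=A_HALT
3. target_seen: (M_HOME) → mode=M_SCAN action=A_TURN
4. grasp_fail: (M_SCAN) → mode=M_HOME action=A_LIGHT
5. low_battery: (M_HOME) → mode=M_HALT action=A_GO
6. target_seen: (M_HALT) → mode=M_HALT action=A_RELEASE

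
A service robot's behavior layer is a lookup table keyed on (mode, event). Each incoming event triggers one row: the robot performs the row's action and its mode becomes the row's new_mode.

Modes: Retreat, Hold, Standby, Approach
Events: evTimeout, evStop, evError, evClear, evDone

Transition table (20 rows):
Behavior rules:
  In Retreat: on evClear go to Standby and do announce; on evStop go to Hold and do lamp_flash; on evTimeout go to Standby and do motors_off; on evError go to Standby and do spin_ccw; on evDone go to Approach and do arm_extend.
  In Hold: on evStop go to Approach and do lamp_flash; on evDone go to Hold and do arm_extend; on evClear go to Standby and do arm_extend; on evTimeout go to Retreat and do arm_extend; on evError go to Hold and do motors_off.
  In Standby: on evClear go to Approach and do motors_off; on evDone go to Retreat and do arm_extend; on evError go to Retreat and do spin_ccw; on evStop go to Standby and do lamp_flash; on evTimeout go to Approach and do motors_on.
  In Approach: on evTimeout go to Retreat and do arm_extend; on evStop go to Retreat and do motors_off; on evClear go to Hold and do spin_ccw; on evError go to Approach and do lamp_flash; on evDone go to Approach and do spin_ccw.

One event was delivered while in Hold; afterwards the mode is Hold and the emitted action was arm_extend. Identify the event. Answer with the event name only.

try evTimeout: (Hold, evTimeout) → (Retreat, arm_extend)
try evStop: (Hold, evStop) → (Approach, lamp_flash)
try evError: (Hold, evError) → (Hold, motors_off)
try evClear: (Hold, evClear) → (Standby, arm_extend)
try evDone: (Hold, evDone) → (Hold, arm_extend)  ← matches

evDone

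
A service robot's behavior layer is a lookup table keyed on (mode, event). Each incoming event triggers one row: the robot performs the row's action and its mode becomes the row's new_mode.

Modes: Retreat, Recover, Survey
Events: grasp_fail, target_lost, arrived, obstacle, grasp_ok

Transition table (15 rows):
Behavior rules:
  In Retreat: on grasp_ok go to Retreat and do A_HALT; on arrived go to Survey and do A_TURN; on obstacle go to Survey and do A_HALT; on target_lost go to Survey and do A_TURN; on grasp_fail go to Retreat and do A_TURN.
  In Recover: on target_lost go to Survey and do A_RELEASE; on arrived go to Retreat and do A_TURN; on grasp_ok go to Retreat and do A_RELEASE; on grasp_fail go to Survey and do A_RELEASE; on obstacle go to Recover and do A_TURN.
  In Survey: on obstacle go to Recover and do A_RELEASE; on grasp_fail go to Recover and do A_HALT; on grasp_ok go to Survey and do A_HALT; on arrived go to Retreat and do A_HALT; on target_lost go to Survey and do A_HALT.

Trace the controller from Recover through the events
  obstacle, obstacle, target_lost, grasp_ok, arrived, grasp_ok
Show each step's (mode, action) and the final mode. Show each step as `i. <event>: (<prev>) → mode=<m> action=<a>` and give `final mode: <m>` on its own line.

1. obstacle: (Recover) → mode=Recover action=A_TURN
2. obstacle: (Recover) → mode=Recover action=A_TURN
3. target_lost: (Recover) → mode=Survey action=A_RELEASE
4. grasp_ok: (Survey) → mode=Survey action=A_HALT
5. arrived: (Survey) → mode=Retreat action=A_HALT
6. grasp_ok: (Retreat) → mode=Retreat action=A_HALT

final mode: Retreat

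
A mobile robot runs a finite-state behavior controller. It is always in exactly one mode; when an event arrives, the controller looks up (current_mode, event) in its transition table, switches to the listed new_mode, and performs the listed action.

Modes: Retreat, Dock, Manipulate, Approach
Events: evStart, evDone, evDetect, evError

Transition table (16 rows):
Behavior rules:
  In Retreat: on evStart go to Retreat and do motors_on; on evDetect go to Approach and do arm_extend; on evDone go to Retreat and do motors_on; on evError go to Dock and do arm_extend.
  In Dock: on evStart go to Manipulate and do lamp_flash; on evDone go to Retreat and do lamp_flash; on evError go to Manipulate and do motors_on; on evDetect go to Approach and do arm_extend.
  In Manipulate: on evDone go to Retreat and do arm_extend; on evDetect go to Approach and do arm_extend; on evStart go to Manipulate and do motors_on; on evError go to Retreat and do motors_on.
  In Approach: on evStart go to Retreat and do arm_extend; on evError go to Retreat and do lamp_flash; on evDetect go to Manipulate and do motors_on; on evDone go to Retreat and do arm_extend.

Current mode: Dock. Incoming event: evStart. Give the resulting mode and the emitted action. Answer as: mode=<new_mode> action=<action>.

current mode = Dock; filter table to that mode:
  (Dock, evStart) → (Manipulate, lamp_flash)  ← event matches
  (Dock, evDone) → (Retreat, lamp_flash)
  (Dock, evError) → (Manipulate, motors_on)
  (Dock, evDetect) → (Approach, arm_extend)
event = evStart selects (Manipulate, lamp_flash)

mode=Manipulate action=lamp_flash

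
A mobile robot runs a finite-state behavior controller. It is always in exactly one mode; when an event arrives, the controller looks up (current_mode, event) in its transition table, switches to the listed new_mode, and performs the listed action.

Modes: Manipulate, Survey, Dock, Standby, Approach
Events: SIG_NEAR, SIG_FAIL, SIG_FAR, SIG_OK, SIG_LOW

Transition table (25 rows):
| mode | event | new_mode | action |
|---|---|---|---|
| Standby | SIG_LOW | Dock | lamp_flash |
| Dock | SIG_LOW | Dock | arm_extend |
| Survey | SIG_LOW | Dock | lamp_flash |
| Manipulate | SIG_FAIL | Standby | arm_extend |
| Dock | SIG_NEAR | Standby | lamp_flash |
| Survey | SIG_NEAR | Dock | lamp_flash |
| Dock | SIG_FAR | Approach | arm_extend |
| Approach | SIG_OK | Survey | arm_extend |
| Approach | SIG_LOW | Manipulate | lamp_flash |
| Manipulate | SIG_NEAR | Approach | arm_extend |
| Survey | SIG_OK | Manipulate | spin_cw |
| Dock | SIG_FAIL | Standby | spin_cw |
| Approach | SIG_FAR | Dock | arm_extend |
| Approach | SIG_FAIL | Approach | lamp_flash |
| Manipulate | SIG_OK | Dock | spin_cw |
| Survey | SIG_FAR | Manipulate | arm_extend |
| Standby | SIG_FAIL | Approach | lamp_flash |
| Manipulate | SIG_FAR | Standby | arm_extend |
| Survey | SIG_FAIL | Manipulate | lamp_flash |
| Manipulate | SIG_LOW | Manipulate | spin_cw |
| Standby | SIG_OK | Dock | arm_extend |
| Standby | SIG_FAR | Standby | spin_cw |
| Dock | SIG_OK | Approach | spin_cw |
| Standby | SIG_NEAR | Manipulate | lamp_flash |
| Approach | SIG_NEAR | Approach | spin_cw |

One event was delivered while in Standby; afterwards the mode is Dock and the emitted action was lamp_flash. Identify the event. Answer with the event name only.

SIG_LOW

try SIG_NEAR: (Standby, SIG_NEAR) → (Manipulate, lamp_flash)
try SIG_FAIL: (Standby, SIG_FAIL) → (Approach, lamp_flash)
try SIG_FAR: (Standby, SIG_FAR) → (Standby, spin_cw)
try SIG_OK: (Standby, SIG_OK) → (Dock, arm_extend)
try SIG_LOW: (Standby, SIG_LOW) → (Dock, lamp_flash)  ← matches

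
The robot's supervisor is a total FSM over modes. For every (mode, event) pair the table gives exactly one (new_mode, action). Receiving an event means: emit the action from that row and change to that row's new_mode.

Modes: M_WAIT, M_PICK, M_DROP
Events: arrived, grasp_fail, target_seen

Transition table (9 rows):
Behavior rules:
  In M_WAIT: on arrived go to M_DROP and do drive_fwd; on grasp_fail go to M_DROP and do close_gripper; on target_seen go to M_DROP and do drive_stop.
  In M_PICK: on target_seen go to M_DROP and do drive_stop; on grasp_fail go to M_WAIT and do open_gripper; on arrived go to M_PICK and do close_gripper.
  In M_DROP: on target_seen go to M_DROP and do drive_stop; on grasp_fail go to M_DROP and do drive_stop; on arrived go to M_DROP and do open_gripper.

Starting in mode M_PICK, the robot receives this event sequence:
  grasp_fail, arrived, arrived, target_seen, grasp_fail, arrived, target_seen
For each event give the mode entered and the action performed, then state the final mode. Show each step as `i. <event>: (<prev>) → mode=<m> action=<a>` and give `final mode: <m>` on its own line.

1. grasp_fail: (M_PICK) → mode=M_WAIT action=open_gripper
2. arrived: (M_WAIT) → mode=M_DROP action=drive_fwd
3. arrived: (M_DROP) → mode=M_DROP action=open_gripper
4. target_seen: (M_DROP) → mode=M_DROP action=drive_stop
5. grasp_fail: (M_DROP) → mode=M_DROP action=drive_stop
6. arrived: (M_DROP) → mode=M_DROP action=open_gripper
7. target_seen: (M_DROP) → mode=M_DROP action=drive_stop

final mode: M_DROP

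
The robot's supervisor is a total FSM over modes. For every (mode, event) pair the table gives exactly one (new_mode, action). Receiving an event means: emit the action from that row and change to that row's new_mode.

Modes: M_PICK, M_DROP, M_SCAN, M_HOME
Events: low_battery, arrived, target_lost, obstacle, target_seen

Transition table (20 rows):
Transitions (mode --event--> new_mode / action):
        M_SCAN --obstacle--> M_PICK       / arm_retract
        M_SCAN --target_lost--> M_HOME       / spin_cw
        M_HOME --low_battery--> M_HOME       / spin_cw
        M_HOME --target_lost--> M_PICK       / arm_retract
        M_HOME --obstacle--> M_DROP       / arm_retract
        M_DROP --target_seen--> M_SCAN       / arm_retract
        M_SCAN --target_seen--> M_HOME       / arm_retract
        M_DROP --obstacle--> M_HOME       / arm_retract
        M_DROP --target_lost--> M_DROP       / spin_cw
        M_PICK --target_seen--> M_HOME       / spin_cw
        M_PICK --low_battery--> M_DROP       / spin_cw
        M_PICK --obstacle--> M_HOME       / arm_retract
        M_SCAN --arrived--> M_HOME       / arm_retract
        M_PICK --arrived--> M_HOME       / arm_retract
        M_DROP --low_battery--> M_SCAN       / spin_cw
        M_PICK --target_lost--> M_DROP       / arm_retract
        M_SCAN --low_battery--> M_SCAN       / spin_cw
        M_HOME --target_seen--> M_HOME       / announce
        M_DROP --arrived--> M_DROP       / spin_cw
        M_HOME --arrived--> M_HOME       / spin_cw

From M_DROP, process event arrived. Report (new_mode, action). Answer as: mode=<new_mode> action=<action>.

current mode = M_DROP; filter table to that mode:
  (M_DROP, target_seen) → (M_SCAN, arm_retract)
  (M_DROP, obstacle) → (M_HOME, arm_retract)
  (M_DROP, target_lost) → (M_DROP, spin_cw)
  (M_DROP, low_battery) → (M_SCAN, spin_cw)
  (M_DROP, arrived) → (M_DROP, spin_cw)  ← event matches
event = arrived selects (M_DROP, spin_cw)

mode=M_DROP action=spin_cw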